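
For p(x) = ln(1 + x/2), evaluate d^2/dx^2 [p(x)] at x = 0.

-1/4

Use the known series and substitute for the argument.
The coefficient of x^2 in the expansion is -1/8, so p′′(0) = 2! * (-1/8) = -1/4.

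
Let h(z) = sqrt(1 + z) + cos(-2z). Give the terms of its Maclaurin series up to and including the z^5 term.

Add the two expansions coefficient-wise.
h(0) = 2
h′(0) = 1/2
h′′(0) = -17/4
h′′′(0) = 3/8
h^(4)(0) = 241/16
h^(5)(0) = 105/32

7*z^5/256 + 241*z^4/384 + z^3/16 - 17*z^2/8 + z/2 + 2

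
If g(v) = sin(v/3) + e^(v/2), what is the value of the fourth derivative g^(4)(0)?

Add the two expansions coefficient-wise.
The coefficient of v^4 in the expansion is 1/384, so g^(4)(0) = 4! * (1/384) = 1/16.

1/16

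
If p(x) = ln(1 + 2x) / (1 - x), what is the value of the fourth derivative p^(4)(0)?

Write out both Maclaurin series and multiply, keeping only the needed powers.
The coefficient of x^4 in the expansion is -4/3, so p^(4)(0) = 4! * (-4/3) = -32.

-32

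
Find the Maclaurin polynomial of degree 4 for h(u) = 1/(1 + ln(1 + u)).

Let u equal the inner series; expand the outer function in u and truncate.

11*u^4/3 - 7*u^3/3 + 3*u^2/2 - u + 1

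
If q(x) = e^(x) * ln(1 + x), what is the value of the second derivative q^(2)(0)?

Multiply the two series term by term and collect like powers.
The coefficient of x^2 in the expansion is 1/2, so q′′(0) = 2! * (1/2) = 1.

1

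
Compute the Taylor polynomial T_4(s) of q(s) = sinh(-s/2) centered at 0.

-s^3/48 - s/2

Use the known series and substitute for the argument.
q(0) = 0
q′(0) = -1/2
q′′(0) = 0
q′′′(0) = -1/8
q^(4)(0) = 0
Then c_k = q^(k)(0)/k! gives each Taylor coefficient.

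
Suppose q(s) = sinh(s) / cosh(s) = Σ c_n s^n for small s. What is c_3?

Invert the denominator's series and multiply.
So c_3 = q′′′(0)/3! = -1/3.

-1/3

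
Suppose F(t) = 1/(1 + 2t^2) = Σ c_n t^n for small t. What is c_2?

-2

c_2 = F′′(0)/2! = -2.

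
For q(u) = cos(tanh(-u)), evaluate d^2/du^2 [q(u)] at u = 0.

-1

Let u equal the inner series; expand the outer function in u and truncate.
From the series, [u^2] q = -1/2; multiply by 2! = 2 to get -1.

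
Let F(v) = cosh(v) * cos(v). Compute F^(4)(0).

Expand each factor separately, then convolve coefficients.
The coefficient of v^4 in the expansion is -1/6, so F^(4)(0) = 4! * (-1/6) = -4.

-4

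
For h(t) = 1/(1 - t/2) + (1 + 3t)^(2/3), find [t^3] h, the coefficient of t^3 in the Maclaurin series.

35/24

Expand each term separately and add.
h(0) = 2
h′(0) = 5/2
h′′(0) = -3/2
h′′′(0) = 35/4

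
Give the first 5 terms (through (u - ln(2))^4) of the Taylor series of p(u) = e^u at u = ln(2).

(u - ln(2))^4/12 + (u - ln(2))^3/3 + (u - ln(2))^2 + 2*(u - ln(2)) + 2

Compute the successive derivatives at the expansion point and divide by k!.
[(u - ln(2))^0] = 2;  [(u - ln(2))^1] = 2;  [(u - ln(2))^2] = 1;  [(u - ln(2))^3] = 1/3;  [(u - ln(2))^4] = 1/12.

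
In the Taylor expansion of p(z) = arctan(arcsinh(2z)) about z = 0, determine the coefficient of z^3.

-4

Compose series: expand the inner function first, then feed it into the outer expansion.
p(0) = 0
p′(0) = 2
p′′(0) = 0
p′′′(0) = -24
The Taylor polynomial is Σ p^(k)(0)/k! · z^k.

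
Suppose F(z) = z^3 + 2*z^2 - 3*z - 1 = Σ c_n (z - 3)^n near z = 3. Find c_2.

11

Apply the Taylor formula c_k = f^(k)(a)/k!.
F(3) = 35
F′(3) = 36
F′′(3) = 22
The Taylor polynomial is Σ F^(k)(3)/k! · (z - 3)^k.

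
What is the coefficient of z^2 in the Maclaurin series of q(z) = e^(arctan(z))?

Plug the Maclaurin series of the inner function into that of the outer and collect terms.
[z^0] = 1;  [z^1] = 1;  [z^2] = 1/2.

1/2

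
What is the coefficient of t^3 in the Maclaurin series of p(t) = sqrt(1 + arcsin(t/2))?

Let u equal the inner series; expand the outer function in u and truncate.
[t^0] = 1;  [t^1] = 1/4;  [t^2] = -1/32;  [t^3] = 7/384.
So c_3 = p′′′(0)/3! = 7/384.

7/384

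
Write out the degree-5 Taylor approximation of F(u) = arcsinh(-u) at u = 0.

-3*u^5/40 + u^3/6 - u

Apply the Taylor formula c_k = f^(k)(a)/k!.
F(0) = 0
F′(0) = -1
F′′(0) = 0
F′′′(0) = 1
F^(4)(0) = 0
F^(5)(0) = -9
Dividing each by k! gives the coefficients c_0, ..., c_5.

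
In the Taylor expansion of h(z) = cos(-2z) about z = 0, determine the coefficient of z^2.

h(0) = 1
h′(0) = 0
h′′(0) = -4
Then c_k = h^(k)(0)/k! gives each Taylor coefficient.

-2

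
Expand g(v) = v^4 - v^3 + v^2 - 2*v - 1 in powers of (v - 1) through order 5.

[(v - 1)^0] = -2;  [(v - 1)^1] = 1;  [(v - 1)^2] = 4;  [(v - 1)^3] = 3;  [(v - 1)^4] = 1;  [(v - 1)^5] = 0.

(v - 1)^4 + 3*(v - 1)^3 + 4*(v - 1)^2 + (v - 1) - 2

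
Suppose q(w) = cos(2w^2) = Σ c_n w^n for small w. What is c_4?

-2

q(0) = 1
q′(0) = 0
q′′(0) = 0
q′′′(0) = 0
q^(4)(0) = -48
Dividing each by k! gives the coefficients c_0, ..., c_4.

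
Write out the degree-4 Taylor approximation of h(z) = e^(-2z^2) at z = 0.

Use the known series and substitute for the argument.
[z^0] = 1;  [z^1] = 0;  [z^2] = -2;  [z^3] = 0;  [z^4] = 2.

2*z^4 - 2*z^2 + 1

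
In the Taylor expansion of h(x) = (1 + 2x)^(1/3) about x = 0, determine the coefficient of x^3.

[x^0] = 1;  [x^1] = 2/3;  [x^2] = -4/9;  [x^3] = 40/81.

40/81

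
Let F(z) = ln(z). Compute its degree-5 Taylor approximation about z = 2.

(z - 2)^5/160 - (z - 2)^4/64 + (z - 2)^3/24 - (z - 2)^2/8 + (z - 2)/2 + ln(2)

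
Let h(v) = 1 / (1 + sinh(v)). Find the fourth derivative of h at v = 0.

32

Write 1/(1+u) = 1 - u + u^2 - u^3 + ... and substitute the series for u.
The coefficient of v^4 in the expansion is 4/3, so h^(4)(0) = 4! * (4/3) = 32.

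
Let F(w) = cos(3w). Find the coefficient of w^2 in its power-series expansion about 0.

-9/2

F(0) = 1
F′(0) = 0
F′′(0) = -9
Then c_k = F^(k)(0)/k! gives each Taylor coefficient.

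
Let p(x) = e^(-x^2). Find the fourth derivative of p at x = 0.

12

The coefficient of x^4 in the expansion is 1/2, so p^(4)(0) = 4! * (1/2) = 12.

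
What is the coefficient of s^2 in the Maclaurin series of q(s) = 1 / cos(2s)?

2

Divide the numerator series by the denominator series (power-series long division).
[s^0] = 1;  [s^1] = 0;  [s^2] = 2.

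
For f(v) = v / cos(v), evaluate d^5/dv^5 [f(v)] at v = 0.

Invert the denominator's series and multiply.
The coefficient of v^5 in the expansion is 5/24, so f^(5)(0) = 5! * (5/24) = 25.

25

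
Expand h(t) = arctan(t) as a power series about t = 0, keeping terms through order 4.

-t^3/3 + t

h(0) = 0
h′(0) = 1
h′′(0) = 0
h′′′(0) = -2
h^(4)(0) = 0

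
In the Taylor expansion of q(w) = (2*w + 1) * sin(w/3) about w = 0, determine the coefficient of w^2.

2/3

Multiply each power in the prefactor through the base expansion.
q(0) = 0
q′(0) = 1/3
q′′(0) = 4/3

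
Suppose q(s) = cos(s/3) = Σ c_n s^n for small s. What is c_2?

-1/18

Compute the successive derivatives at the expansion point and divide by k!.
[s^0] = 1;  [s^1] = 0;  [s^2] = -1/18.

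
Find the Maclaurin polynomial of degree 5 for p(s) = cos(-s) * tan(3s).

1121*s^5/40 + 15*s^3/2 + 3*s

Write out both Maclaurin series and multiply, keeping only the needed powers.
[s^0] = 0;  [s^1] = 3;  [s^2] = 0;  [s^3] = 15/2;  [s^4] = 0;  [s^5] = 1121/40.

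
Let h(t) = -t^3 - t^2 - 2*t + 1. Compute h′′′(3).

-6

Use the known series and substitute for the argument.
From the series, [(t - 3)^3] h = -1; multiply by 3! = 6 to get -6.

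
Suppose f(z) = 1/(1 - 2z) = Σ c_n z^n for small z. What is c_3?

Compute the successive derivatives at the expansion point and divide by k!.
f(0) = 1
f′(0) = 2
f′′(0) = 8
f′′′(0) = 48
So c_3 = f′′′(0)/3! = 8.

8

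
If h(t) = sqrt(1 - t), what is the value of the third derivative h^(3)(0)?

-3/8

Use the known series and substitute for the argument.
The coefficient of t^3 in the expansion is -1/16, so h′′′(0) = 3! * (-1/16) = -3/8.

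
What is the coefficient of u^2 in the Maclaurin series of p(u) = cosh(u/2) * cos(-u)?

Multiply the two series term by term and collect like powers.
p(0) = 1
p′(0) = 0
p′′(0) = -3/4

-3/8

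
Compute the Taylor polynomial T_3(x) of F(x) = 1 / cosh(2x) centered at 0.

1 - 2*x^2

Write the quotient as an unknown series and match coefficients against numerator = denominator · series.
[x^0] = 1;  [x^1] = 0;  [x^2] = -2;  [x^3] = 0.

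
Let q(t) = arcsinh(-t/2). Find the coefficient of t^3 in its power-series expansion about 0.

[t^0] = 0;  [t^1] = -1/2;  [t^2] = 0;  [t^3] = 1/48.

1/48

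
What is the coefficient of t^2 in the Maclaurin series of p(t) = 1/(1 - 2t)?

4

p(0) = 1
p′(0) = 2
p′′(0) = 8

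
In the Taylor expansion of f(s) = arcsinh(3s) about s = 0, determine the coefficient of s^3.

-9/2

f(0) = 0
f′(0) = 3
f′′(0) = 0
f′′′(0) = -27
The Taylor polynomial is Σ f^(k)(0)/k! · s^k.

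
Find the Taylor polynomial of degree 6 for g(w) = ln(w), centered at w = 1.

-(w - 1)^6/6 + (w - 1)^5/5 - (w - 1)^4/4 + (w - 1)^3/3 - (w - 1)^2/2 + (w - 1)

g(1) = 0
g′(1) = 1
g′′(1) = -1
g′′′(1) = 2
g^(4)(1) = -6
g^(5)(1) = 24
g^(6)(1) = -120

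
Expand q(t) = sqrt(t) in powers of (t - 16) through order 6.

Differentiate repeatedly and evaluate at the center.
q(16) = 4
q′(16) = 1/8
q′′(16) = -1/256
q′′′(16) = 3/8192
q^(4)(16) = -15/262144
q^(5)(16) = 105/8388608
q^(6)(16) = -945/268435456
Then c_k = q^(k)(16)/k! gives each Taylor coefficient.

-21*(t - 16)^6/4294967296 + 7*(t - 16)^5/67108864 - 5*(t - 16)^4/2097152 + (t - 16)^3/16384 - (t - 16)^2/512 + (t - 16)/8 + 4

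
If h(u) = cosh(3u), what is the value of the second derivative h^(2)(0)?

9

From the series, [u^2] h = 9/2; multiply by 2! = 2 to get 9.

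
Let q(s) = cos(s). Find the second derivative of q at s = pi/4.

The coefficient of (s - pi/4)^2 in the expansion is -sqrt(2)/4, so q′′(pi/4) = 2! * (-sqrt(2)/4) = -sqrt(2)/2.

-sqrt(2)/2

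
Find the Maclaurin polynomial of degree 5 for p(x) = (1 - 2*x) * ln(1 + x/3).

17*x^5/2430 - x^4/36 + 10*x^3/81 - 13*x^2/18 + x/3

Distribute the polynomial across the series and collect like powers.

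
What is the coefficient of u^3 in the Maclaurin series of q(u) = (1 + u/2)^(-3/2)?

Apply the Taylor formula c_k = f^(k)(a)/k!.
So c_3 = q′′′(0)/3! = -35/128.

-35/128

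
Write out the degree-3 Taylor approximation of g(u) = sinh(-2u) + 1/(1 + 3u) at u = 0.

Expand each term separately and add.
g(0) = 1
g′(0) = -5
g′′(0) = 18
g′′′(0) = -170
Dividing each by k! gives the coefficients c_0, ..., c_3.

-85*u^3/3 + 9*u^2 - 5*u + 1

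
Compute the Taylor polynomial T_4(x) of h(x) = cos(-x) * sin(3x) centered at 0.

Multiply the two series term by term and collect like powers.
h(0) = 0
h′(0) = 3
h′′(0) = 0
h′′′(0) = -36
h^(4)(0) = 0

-6*x^3 + 3*x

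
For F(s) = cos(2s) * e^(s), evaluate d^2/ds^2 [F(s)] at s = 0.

Multiply the two series term by term and collect like powers.
The coefficient of s^2 in the expansion is -3/2, so F′′(0) = 2! * (-3/2) = -3.

-3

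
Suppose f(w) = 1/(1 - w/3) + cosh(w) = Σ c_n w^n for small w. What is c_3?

Combine the two series term by term.
So c_3 = f′′′(0)/3! = 1/27.

1/27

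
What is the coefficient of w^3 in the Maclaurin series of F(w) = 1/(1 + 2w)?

-8

F(0) = 1
F′(0) = -2
F′′(0) = 8
F′′′(0) = -48
So c_3 = F′′′(0)/3! = -8.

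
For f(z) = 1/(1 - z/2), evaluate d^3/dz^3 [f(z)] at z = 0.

From the series, [z^3] f = 1/8; multiply by 3! = 6 to get 3/4.

3/4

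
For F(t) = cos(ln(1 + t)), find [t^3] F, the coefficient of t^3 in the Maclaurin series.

1/2

Compose series: expand the inner function first, then feed it into the outer expansion.
F(0) = 1
F′(0) = 0
F′′(0) = -1
F′′′(0) = 3
So c_3 = F′′′(0)/3! = 1/2.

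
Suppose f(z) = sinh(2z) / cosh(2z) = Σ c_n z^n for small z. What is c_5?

64/15

Divide the numerator series by the denominator series (power-series long division).
[z^0] = 0;  [z^1] = 2;  [z^2] = 0;  [z^3] = -8/3;  [z^4] = 0;  [z^5] = 64/15.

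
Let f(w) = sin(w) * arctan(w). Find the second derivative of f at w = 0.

Write out both Maclaurin series and multiply, keeping only the needed powers.
From the series, [w^2] f = 1; multiply by 2! = 2 to get 2.

2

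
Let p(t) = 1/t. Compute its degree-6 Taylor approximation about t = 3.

Compute the successive derivatives at the expansion point and divide by k!.
[(t - 3)^0] = 1/3;  [(t - 3)^1] = -1/9;  [(t - 3)^2] = 1/27;  [(t - 3)^3] = -1/81;  [(t - 3)^4] = 1/243;  [(t - 3)^5] = -1/729;  [(t - 3)^6] = 1/2187.

(t - 3)^6/2187 - (t - 3)^5/729 + (t - 3)^4/243 - (t - 3)^3/81 + (t - 3)^2/27 - (t - 3)/9 + 1/3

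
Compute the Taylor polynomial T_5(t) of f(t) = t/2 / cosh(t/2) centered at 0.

5*t^5/768 - t^3/16 + t/2

Invert the denominator's series and multiply.
[t^0] = 0;  [t^1] = 1/2;  [t^2] = 0;  [t^3] = -1/16;  [t^4] = 0;  [t^5] = 5/768.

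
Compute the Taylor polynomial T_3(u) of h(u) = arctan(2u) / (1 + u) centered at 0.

-2*u^3/3 - 2*u^2 + 2*u

Multiply the two series term by term and collect like powers.
h(0) = 0
h′(0) = 2
h′′(0) = -4
h′′′(0) = -4
The Taylor polynomial is Σ h^(k)(0)/k! · u^k.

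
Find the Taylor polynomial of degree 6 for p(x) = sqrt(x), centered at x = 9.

p(9) = 3
p′(9) = 1/6
p′′(9) = -1/108
p′′′(9) = 1/648
p^(4)(9) = -5/11664
p^(5)(9) = 35/209952
p^(6)(9) = -35/419904
The Taylor polynomial is Σ p^(k)(9)/k! · (x - 9)^k.

-7*(x - 9)^6/60466176 + 7*(x - 9)^5/5038848 - 5*(x - 9)^4/279936 + (x - 9)^3/3888 - (x - 9)^2/216 + (x - 9)/6 + 3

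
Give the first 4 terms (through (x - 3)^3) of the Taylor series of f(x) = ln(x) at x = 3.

(x - 3)^3/81 - (x - 3)^2/18 + (x - 3)/3 + ln(3)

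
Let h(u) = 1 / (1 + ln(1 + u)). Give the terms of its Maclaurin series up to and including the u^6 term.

Write 1/(1+u) = 1 - u + u^2 - u^3 + ... and substitute the series for u.
h(0) = 1
h′(0) = -1
h′′(0) = 3
h′′′(0) = -14
h^(4)(0) = 88
h^(5)(0) = -694
h^(6)(0) = 6578

3289*u^6/360 - 347*u^5/60 + 11*u^4/3 - 7*u^3/3 + 3*u^2/2 - u + 1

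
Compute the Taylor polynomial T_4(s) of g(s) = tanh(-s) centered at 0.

s^3/3 - s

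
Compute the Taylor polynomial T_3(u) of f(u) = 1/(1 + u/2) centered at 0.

-u^3/8 + u^2/4 - u/2 + 1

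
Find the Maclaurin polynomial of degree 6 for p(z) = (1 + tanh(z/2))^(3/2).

Let u equal the inner series; expand the outer function in u and truncate.

1801*z^6/983040 + 321*z^5/40960 - 29*z^4/2048 - 9*z^3/128 + 3*z^2/32 + 3*z/4 + 1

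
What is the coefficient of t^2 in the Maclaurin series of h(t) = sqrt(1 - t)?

-1/8

Differentiate repeatedly and evaluate at the center.
h(0) = 1
h′(0) = -1/2
h′′(0) = -1/4
Then c_k = h^(k)(0)/k! gives each Taylor coefficient.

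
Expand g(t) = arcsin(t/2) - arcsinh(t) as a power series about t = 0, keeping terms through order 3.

3*t^3/16 - t/2

Combine the two series term by term.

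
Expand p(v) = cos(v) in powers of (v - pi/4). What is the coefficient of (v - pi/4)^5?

Compute the successive derivatives at the expansion point and divide by k!.
[(v - pi/4)^0] = sqrt(2)/2;  [(v - pi/4)^1] = -sqrt(2)/2;  [(v - pi/4)^2] = -sqrt(2)/4;  [(v - pi/4)^3] = sqrt(2)/12;  [(v - pi/4)^4] = sqrt(2)/48;  [(v - pi/4)^5] = -sqrt(2)/240.
So c_5 = p^(5)(pi/4)/5! = -sqrt(2)/240.

-sqrt(2)/240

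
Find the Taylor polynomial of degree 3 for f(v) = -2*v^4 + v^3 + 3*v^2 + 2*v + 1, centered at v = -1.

f(-1) = -1
f′(-1) = 7
f′′(-1) = -24
f′′′(-1) = 54

9*(v + 1)^3 - 12*(v + 1)^2 + 7*(v + 1) - 1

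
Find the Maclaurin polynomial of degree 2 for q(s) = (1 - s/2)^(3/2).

3*s^2/32 - 3*s/4 + 1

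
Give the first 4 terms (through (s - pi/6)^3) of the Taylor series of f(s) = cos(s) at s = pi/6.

Differentiate repeatedly and evaluate at the center.
[(s - pi/6)^0] = sqrt(3)/2;  [(s - pi/6)^1] = -1/2;  [(s - pi/6)^2] = -sqrt(3)/4;  [(s - pi/6)^3] = 1/12.

(s - pi/6)^3/12 - sqrt(3)*(s - pi/6)^2/4 - (s - pi/6)/2 + sqrt(3)/2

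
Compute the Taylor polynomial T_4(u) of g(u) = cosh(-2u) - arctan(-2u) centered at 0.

Add the two expansions coefficient-wise.
g(0) = 1
g′(0) = 2
g′′(0) = 4
g′′′(0) = -16
g^(4)(0) = 16

2*u^4/3 - 8*u^3/3 + 2*u^2 + 2*u + 1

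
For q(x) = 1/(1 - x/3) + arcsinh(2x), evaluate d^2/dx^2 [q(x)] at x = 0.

2/9

Add the two expansions coefficient-wise.
From the series, [x^2] q = 1/9; multiply by 2! = 2 to get 2/9.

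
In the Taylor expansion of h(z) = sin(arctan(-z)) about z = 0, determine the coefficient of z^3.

Plug the Maclaurin series of the inner function into that of the outer and collect terms.
[z^0] = 0;  [z^1] = -1;  [z^2] = 0;  [z^3] = 1/2.

1/2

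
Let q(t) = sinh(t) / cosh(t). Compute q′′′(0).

-2

Invert the denominator's series and multiply.
From the series, [t^3] q = -1/3; multiply by 3! = 6 to get -2.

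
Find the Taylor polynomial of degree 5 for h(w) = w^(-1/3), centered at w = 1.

Differentiate repeatedly and evaluate at the center.
[(w - 1)^0] = 1;  [(w - 1)^1] = -1/3;  [(w - 1)^2] = 2/9;  [(w - 1)^3] = -14/81;  [(w - 1)^4] = 35/243;  [(w - 1)^5] = -91/729.

-91*(w - 1)^5/729 + 35*(w - 1)^4/243 - 14*(w - 1)^3/81 + 2*(w - 1)^2/9 - (w - 1)/3 + 1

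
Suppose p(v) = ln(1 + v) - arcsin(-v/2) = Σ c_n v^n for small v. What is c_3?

Add the two expansions coefficient-wise.
p(0) = 0
p′(0) = 3/2
p′′(0) = -1
p′′′(0) = 17/8
So c_3 = p′′′(0)/3! = 17/48.

17/48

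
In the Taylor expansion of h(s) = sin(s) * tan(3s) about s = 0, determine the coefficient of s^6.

Write out both Maclaurin series and multiply, keeping only the needed powers.
So c_6 = h^(6)(0)/6! = 1237/40.

1237/40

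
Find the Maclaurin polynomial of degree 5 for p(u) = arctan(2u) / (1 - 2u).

416*u^5/15 + 32*u^4/3 + 16*u^3/3 + 4*u^2 + 2*u

Multiply the two series term by term and collect like powers.
p(0) = 0
p′(0) = 2
p′′(0) = 8
p′′′(0) = 32
p^(4)(0) = 256
p^(5)(0) = 3328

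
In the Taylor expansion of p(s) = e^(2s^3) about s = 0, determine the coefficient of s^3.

p(0) = 1
p′(0) = 0
p′′(0) = 0
p′′′(0) = 12

2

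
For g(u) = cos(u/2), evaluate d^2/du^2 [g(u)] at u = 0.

Apply the Taylor formula c_k = f^(k)(a)/k!.
The coefficient of u^2 in the expansion is -1/8, so g′′(0) = 2! * (-1/8) = -1/4.

-1/4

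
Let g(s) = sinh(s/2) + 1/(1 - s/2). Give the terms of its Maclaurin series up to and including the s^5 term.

121*s^5/3840 + s^4/16 + 7*s^3/48 + s^2/4 + s + 1

Expand each term separately and add.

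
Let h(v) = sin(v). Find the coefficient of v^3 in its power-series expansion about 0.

-1/6

h(0) = 0
h′(0) = 1
h′′(0) = 0
h′′′(0) = -1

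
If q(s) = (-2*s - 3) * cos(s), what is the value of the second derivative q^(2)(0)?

Distribute the polynomial across the series and collect like powers.
From the series, [s^2] q = 3/2; multiply by 2! = 2 to get 3.

3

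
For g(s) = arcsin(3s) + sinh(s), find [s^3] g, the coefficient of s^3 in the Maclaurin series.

14/3

Add the two expansions coefficient-wise.
g(0) = 0
g′(0) = 4
g′′(0) = 0
g′′′(0) = 28
The Taylor polynomial is Σ g^(k)(0)/k! · s^k.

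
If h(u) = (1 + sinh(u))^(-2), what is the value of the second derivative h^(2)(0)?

Let u equal the inner series; expand the outer function in u and truncate.
From the series, [u^2] h = 3; multiply by 2! = 2 to get 6.

6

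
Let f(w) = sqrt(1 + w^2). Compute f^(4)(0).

From the series, [w^4] f = -1/8; multiply by 4! = 24 to get -3.

-3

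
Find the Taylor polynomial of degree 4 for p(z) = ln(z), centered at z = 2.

-(z - 2)^4/64 + (z - 2)^3/24 - (z - 2)^2/8 + (z - 2)/2 + ln(2)

p(2) = ln(2)
p′(2) = 1/2
p′′(2) = -1/4
p′′′(2) = 1/4
p^(4)(2) = -3/8
Dividing each by k! gives the coefficients c_0, ..., c_4.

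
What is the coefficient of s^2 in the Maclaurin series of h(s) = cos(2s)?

Compute the successive derivatives at the expansion point and divide by k!.
h(0) = 1
h′(0) = 0
h′′(0) = -4
So c_2 = h′′(0)/2! = -2.

-2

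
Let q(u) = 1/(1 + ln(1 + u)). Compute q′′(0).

Plug the Maclaurin series of the inner function into that of the outer and collect terms.
From the series, [u^2] q = 3/2; multiply by 2! = 2 to get 3.

3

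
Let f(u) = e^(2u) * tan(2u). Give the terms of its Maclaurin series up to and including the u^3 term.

20*u^3/3 + 4*u^2 + 2*u

Expand each factor separately, then convolve coefficients.
[u^0] = 0;  [u^1] = 2;  [u^2] = 4;  [u^3] = 20/3.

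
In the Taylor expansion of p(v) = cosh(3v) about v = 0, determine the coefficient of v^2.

p(0) = 1
p′(0) = 0
p′′(0) = 9

9/2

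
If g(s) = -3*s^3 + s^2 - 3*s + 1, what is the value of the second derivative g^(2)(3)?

Apply the Taylor formula c_k = f^(k)(a)/k!.
From the series, [(s - 3)^2] g = -26; multiply by 2! = 2 to get -52.

-52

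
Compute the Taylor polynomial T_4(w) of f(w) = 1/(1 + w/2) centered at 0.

[w^0] = 1;  [w^1] = -1/2;  [w^2] = 1/4;  [w^3] = -1/8;  [w^4] = 1/16.

w^4/16 - w^3/8 + w^2/4 - w/2 + 1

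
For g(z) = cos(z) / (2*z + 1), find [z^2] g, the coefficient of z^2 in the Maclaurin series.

Expand 1/(denominator) as a geometric series and multiply by the numerator's series.
g(0) = 1
g′(0) = -2
g′′(0) = 7

7/2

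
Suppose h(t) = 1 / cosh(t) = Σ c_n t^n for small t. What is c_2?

Invert the denominator's series and multiply.
[t^0] = 1;  [t^1] = 0;  [t^2] = -1/2.

-1/2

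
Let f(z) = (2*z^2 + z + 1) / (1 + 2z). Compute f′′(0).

Shift and add copies of the series according to the polynomial's terms.
The coefficient of z^2 in the expansion is 4, so f′′(0) = 2! * (4) = 8.

8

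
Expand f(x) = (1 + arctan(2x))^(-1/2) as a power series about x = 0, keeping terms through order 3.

Let u equal the inner series; expand the outer function in u and truncate.
f(0) = 1
f′(0) = -1
f′′(0) = 3
f′′′(0) = -7
Dividing each by k! gives the coefficients c_0, ..., c_3.

-7*x^3/6 + 3*x^2/2 - x + 1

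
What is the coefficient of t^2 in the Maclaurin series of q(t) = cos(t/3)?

Apply the Taylor formula c_k = f^(k)(a)/k!.
[t^0] = 1;  [t^1] = 0;  [t^2] = -1/18.

-1/18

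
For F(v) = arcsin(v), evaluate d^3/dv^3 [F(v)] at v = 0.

1

Differentiate repeatedly and evaluate at the center.
The coefficient of v^3 in the expansion is 1/6, so F′′′(0) = 3! * (1/6) = 1.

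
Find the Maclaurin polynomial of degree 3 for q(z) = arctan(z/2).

q(0) = 0
q′(0) = 1/2
q′′(0) = 0
q′′′(0) = -1/4
The Taylor polynomial is Σ q^(k)(0)/k! · z^k.

-z^3/24 + z/2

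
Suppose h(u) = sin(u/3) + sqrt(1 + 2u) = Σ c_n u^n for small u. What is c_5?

6379/7290

Combine the two series term by term.
h(0) = 1
h′(0) = 4/3
h′′(0) = -1
h′′′(0) = 80/27
h^(4)(0) = -15
h^(5)(0) = 25516/243
Dividing each by k! gives the coefficients c_0, ..., c_5.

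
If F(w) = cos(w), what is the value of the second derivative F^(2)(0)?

-1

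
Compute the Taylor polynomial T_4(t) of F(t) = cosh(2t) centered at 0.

2*t^4/3 + 2*t^2 + 1

Differentiate repeatedly and evaluate at the center.
F(0) = 1
F′(0) = 0
F′′(0) = 4
F′′′(0) = 0
F^(4)(0) = 16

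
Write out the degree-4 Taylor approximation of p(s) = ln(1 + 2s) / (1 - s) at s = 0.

Expand 1/(denominator) as a geometric series and multiply by the numerator's series.
[s^0] = 0;  [s^1] = 2;  [s^2] = 0;  [s^3] = 8/3;  [s^4] = -4/3.

-4*s^4/3 + 8*s^3/3 + 2*s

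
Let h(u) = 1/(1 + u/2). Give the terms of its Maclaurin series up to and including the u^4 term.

u^4/16 - u^3/8 + u^2/4 - u/2 + 1

Differentiate repeatedly and evaluate at the center.
[u^0] = 1;  [u^1] = -1/2;  [u^2] = 1/4;  [u^3] = -1/8;  [u^4] = 1/16.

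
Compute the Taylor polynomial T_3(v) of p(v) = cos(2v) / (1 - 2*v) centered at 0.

4*v^3 + 2*v^2 + 2*v + 1

Expand 1/(denominator) as a geometric series and multiply by the numerator's series.
[v^0] = 1;  [v^1] = 2;  [v^2] = 2;  [v^3] = 4.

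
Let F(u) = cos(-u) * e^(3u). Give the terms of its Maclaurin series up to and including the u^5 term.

-u^5/10 + 7*u^4/6 + 3*u^3 + 4*u^2 + 3*u + 1

Multiply the two series term by term and collect like powers.
F(0) = 1
F′(0) = 3
F′′(0) = 8
F′′′(0) = 18
F^(4)(0) = 28
F^(5)(0) = -12
Dividing each by k! gives the coefficients c_0, ..., c_5.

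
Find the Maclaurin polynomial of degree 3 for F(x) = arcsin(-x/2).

-x^3/48 - x/2

[x^0] = 0;  [x^1] = -1/2;  [x^2] = 0;  [x^3] = -1/48.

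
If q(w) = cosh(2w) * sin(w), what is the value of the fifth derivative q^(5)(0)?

Multiply the two series term by term and collect like powers.
The coefficient of w^5 in the expansion is 41/120, so q^(5)(0) = 5! * (41/120) = 41.

41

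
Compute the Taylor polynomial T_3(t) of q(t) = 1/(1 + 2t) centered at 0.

-8*t^3 + 4*t^2 - 2*t + 1

Use the known series and substitute for the argument.
q(0) = 1
q′(0) = -2
q′′(0) = 8
q′′′(0) = -48
Then c_k = q^(k)(0)/k! gives each Taylor coefficient.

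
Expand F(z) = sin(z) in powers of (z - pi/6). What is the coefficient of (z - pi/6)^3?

-sqrt(3)/12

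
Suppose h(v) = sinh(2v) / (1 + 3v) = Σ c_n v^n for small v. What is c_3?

58/3

Take the Cauchy product of the two expansions.
h(0) = 0
h′(0) = 2
h′′(0) = -12
h′′′(0) = 116
So c_3 = h′′′(0)/3! = 58/3.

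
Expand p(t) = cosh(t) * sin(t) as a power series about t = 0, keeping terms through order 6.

Multiply the two series term by term and collect like powers.

-t^5/30 + t^3/3 + t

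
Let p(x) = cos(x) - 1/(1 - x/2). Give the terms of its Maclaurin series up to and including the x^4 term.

-x^4/48 - x^3/8 - 3*x^2/4 - x/2

Expand each term separately and add.
p(0) = 0
p′(0) = -1/2
p′′(0) = -3/2
p′′′(0) = -3/4
p^(4)(0) = -1/2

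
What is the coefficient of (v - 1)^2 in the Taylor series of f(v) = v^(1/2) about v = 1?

-1/8

[(v - 1)^0] = 1;  [(v - 1)^1] = 1/2;  [(v - 1)^2] = -1/8.
So c_2 = f′′(1)/2! = -1/8.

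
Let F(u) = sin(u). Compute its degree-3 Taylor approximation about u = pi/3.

[(u - pi/3)^0] = sqrt(3)/2;  [(u - pi/3)^1] = 1/2;  [(u - pi/3)^2] = -sqrt(3)/4;  [(u - pi/3)^3] = -1/12.

-(u - pi/3)^3/12 - sqrt(3)*(u - pi/3)^2/4 + (u - pi/3)/2 + sqrt(3)/2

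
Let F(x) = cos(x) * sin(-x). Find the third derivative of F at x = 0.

4

Expand each factor separately, then convolve coefficients.
The coefficient of x^3 in the expansion is 2/3, so F′′′(0) = 3! * (2/3) = 4.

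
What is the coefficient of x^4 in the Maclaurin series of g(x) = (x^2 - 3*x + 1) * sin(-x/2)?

-1/16

Distribute the polynomial across the series and collect like powers.
g(0) = 0
g′(0) = -1/2
g′′(0) = 3
g′′′(0) = -23/8
g^(4)(0) = -3/2
Then c_k = g^(k)(0)/k! gives each Taylor coefficient.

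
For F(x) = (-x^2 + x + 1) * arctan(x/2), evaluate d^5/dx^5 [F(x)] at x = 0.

Multiply each power in the prefactor through the base expansion.
The coefficient of x^5 in the expansion is 23/480, so F^(5)(0) = 5! * (23/480) = 23/4.

23/4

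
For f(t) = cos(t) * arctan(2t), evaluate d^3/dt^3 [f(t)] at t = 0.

Expand each factor separately, then convolve coefficients.
The coefficient of t^3 in the expansion is -11/3, so f′′′(0) = 3! * (-11/3) = -22.

-22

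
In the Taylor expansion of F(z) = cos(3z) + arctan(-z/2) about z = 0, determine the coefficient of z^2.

Expand each term separately and add.
F(0) = 1
F′(0) = -1/2
F′′(0) = -9
Dividing each by k! gives the coefficients c_0, ..., c_2.

-9/2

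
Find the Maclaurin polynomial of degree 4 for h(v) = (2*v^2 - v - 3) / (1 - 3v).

-252*v^4 - 84*v^3 - 28*v^2 - 10*v - 3

Shift and add copies of the series according to the polynomial's terms.
h(0) = -3
h′(0) = -10
h′′(0) = -56
h′′′(0) = -504
h^(4)(0) = -6048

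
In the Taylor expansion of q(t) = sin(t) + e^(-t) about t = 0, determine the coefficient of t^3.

Add the two expansions coefficient-wise.
q(0) = 1
q′(0) = 0
q′′(0) = 1
q′′′(0) = -2

-1/3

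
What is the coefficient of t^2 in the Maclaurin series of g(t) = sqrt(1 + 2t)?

-1/2

Compute the successive derivatives at the expansion point and divide by k!.
[t^0] = 1;  [t^1] = 1;  [t^2] = -1/2.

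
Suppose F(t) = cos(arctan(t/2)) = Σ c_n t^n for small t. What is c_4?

3/128

Substitute the inner expansion into the outer series and collect powers.
F(0) = 1
F′(0) = 0
F′′(0) = -1/4
F′′′(0) = 0
F^(4)(0) = 9/16
So c_4 = F^(4)(0)/4! = 3/128.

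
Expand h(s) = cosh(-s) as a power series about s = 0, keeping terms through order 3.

s^2/2 + 1

Compute the successive derivatives at the expansion point and divide by k!.
[s^0] = 1;  [s^1] = 0;  [s^2] = 1/2;  [s^3] = 0.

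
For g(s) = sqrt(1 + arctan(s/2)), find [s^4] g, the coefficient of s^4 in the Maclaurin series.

Let u equal the inner series; expand the outer function in u and truncate.
[s^0] = 1;  [s^1] = 1/4;  [s^2] = -1/32;  [s^3] = -5/384;  [s^4] = 17/6144.
So c_4 = g^(4)(0)/4! = 17/6144.

17/6144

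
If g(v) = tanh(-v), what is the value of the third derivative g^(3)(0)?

From the series, [v^3] g = 1/3; multiply by 3! = 6 to get 2.

2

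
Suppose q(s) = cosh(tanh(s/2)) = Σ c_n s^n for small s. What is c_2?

Plug the Maclaurin series of the inner function into that of the outer and collect terms.
q(0) = 1
q′(0) = 0
q′′(0) = 1/4
Then c_k = q^(k)(0)/k! gives each Taylor coefficient.

1/8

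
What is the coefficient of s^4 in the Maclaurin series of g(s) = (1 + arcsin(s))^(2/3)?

-16/243

Compose series: expand the inner function first, then feed it into the outer expansion.
g(0) = 1
g′(0) = 2/3
g′′(0) = -2/9
g′′′(0) = 26/27
g^(4)(0) = -128/81
So c_4 = g^(4)(0)/4! = -16/243.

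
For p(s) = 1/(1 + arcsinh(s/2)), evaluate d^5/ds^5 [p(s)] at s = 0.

-69/32

Compose series: expand the inner function first, then feed it into the outer expansion.
The coefficient of s^5 in the expansion is -23/1280, so p^(5)(0) = 5! * (-23/1280) = -69/32.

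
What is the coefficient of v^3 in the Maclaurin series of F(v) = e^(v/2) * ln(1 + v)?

5/24

Multiply the two series term by term and collect like powers.
F(0) = 0
F′(0) = 1
F′′(0) = 0
F′′′(0) = 5/4
So c_3 = F′′′(0)/3! = 5/24.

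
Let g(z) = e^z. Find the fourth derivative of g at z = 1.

The coefficient of (z - 1)^4 in the expansion is e/24, so g^(4)(1) = 4! * (e/24) = e.

e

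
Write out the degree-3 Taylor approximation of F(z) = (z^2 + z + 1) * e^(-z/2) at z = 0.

Multiply each power in the prefactor through the base expansion.
[z^0] = 1;  [z^1] = 1/2;  [z^2] = 5/8;  [z^3] = -19/48.

-19*z^3/48 + 5*z^2/8 + z/2 + 1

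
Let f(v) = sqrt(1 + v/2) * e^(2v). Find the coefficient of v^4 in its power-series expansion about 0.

Take the Cauchy product of the two expansions.
f(0) = 1
f′(0) = 9/4
f′′(0) = 79/16
f′′′(0) = 683/64
f^(4)(0) = 5841/256

1947/2048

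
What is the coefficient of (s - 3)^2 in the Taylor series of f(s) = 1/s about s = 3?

Compute the successive derivatives at the expansion point and divide by k!.
f(3) = 1/3
f′(3) = -1/9
f′′(3) = 2/27
So c_2 = f′′(3)/2! = 1/27.

1/27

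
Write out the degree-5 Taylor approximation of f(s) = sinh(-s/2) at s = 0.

-s^5/3840 - s^3/48 - s/2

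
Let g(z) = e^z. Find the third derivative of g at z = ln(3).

From the series, [(z - ln(3))^3] g = 1/2; multiply by 3! = 6 to get 3.

3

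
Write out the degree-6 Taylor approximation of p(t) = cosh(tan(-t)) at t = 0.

Plug the Maclaurin series of the inner function into that of the outer and collect terms.
[t^0] = 1;  [t^1] = 0;  [t^2] = 1/2;  [t^3] = 0;  [t^4] = 3/8;  [t^5] = 0;  [t^6] = 59/240.

59*t^6/240 + 3*t^4/8 + t^2/2 + 1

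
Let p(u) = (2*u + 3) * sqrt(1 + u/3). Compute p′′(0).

Multiply each power in the prefactor through the base expansion.
The coefficient of u^2 in the expansion is 7/24, so p′′(0) = 2! * (7/24) = 7/12.

7/12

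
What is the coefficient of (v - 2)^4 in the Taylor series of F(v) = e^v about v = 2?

Differentiate repeatedly and evaluate at the center.
F(2) = e^(2)
F′(2) = e^(2)
F′′(2) = e^(2)
F′′′(2) = e^(2)
F^(4)(2) = e^(2)
So c_4 = F^(4)(2)/4! = e^(2)/24.

e^(2)/24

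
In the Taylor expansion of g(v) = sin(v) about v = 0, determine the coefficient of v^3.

-1/6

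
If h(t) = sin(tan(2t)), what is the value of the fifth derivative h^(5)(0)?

-96

Substitute the inner expansion into the outer series and collect powers.
From the series, [t^5] h = -4/5; multiply by 5! = 120 to get -96.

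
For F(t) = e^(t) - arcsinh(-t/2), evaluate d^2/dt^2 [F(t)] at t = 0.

1

Combine the two series term by term.
The coefficient of t^2 in the expansion is 1/2, so F′′(0) = 2! * (1/2) = 1.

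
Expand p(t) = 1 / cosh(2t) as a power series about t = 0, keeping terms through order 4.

10*t^4/3 - 2*t^2 + 1

Write the quotient as an unknown series and match coefficients against numerator = denominator · series.
p(0) = 1
p′(0) = 0
p′′(0) = -4
p′′′(0) = 0
p^(4)(0) = 80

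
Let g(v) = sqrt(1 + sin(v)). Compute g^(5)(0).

Compose series: expand the inner function first, then feed it into the outer expansion.
The coefficient of v^5 in the expansion is 1/3840, so g^(5)(0) = 5! * (1/3840) = 1/32.

1/32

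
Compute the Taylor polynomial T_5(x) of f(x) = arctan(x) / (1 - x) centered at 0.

13*x^5/15 + 2*x^4/3 + 2*x^3/3 + x^2 + x

Use 1/(1 - r) = Σ r^k on the denominator, then take the Cauchy product.
f(0) = 0
f′(0) = 1
f′′(0) = 2
f′′′(0) = 4
f^(4)(0) = 16
f^(5)(0) = 104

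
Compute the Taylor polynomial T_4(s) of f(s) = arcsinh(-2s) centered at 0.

4*s^3/3 - 2*s

Compute the successive derivatives at the expansion point and divide by k!.
f(0) = 0
f′(0) = -2
f′′(0) = 0
f′′′(0) = 8
f^(4)(0) = 0
Then c_k = f^(k)(0)/k! gives each Taylor coefficient.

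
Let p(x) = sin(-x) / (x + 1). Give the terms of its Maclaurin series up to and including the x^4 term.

5*x^4/6 - 5*x^3/6 + x^2 - x

Multiply the numerator's expansion by the denominator's geometric series.
p(0) = 0
p′(0) = -1
p′′(0) = 2
p′′′(0) = -5
p^(4)(0) = 20
The Taylor polynomial is Σ p^(k)(0)/k! · x^k.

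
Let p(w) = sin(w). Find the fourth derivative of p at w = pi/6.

1/2

The coefficient of (w - pi/6)^4 in the expansion is 1/48, so p^(4)(pi/6) = 4! * (1/48) = 1/2.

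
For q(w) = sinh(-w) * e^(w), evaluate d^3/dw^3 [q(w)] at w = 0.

Take the Cauchy product of the two expansions.
From the series, [w^3] q = -2/3; multiply by 3! = 6 to get -4.

-4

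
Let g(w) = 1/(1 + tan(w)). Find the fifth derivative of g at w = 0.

Substitute the inner expansion into the outer series and collect powers.
The coefficient of w^5 in the expansion is -32/15, so g^(5)(0) = 5! * (-32/15) = -256.

-256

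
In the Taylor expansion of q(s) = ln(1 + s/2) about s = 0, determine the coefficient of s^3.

Compute the successive derivatives at the expansion point and divide by k!.

1/24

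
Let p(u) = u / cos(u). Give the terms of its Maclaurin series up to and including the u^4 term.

Write the quotient as an unknown series and match coefficients against numerator = denominator · series.

u^3/2 + u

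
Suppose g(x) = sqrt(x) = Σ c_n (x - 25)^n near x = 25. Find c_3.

1/50000

Apply the Taylor formula c_k = f^(k)(a)/k!.
[(x - 25)^0] = 5;  [(x - 25)^1] = 1/10;  [(x - 25)^2] = -1/1000;  [(x - 25)^3] = 1/50000.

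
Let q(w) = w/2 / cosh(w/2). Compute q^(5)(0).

Invert the denominator's series and multiply.
The coefficient of w^5 in the expansion is 5/768, so q^(5)(0) = 5! * (5/768) = 25/32.

25/32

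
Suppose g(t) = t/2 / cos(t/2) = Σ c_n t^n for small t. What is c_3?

1/16

Divide the numerator series by the denominator series (power-series long division).
g(0) = 0
g′(0) = 1/2
g′′(0) = 0
g′′′(0) = 3/8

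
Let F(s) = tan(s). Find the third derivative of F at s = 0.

The coefficient of s^3 in the expansion is 1/3, so F′′′(0) = 3! * (1/3) = 2.

2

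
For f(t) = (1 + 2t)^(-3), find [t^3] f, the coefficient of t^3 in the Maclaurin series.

[t^0] = 1;  [t^1] = -6;  [t^2] = 24;  [t^3] = -80.

-80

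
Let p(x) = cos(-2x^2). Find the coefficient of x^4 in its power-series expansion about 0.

-2

p(0) = 1
p′(0) = 0
p′′(0) = 0
p′′′(0) = 0
p^(4)(0) = -48
So c_4 = p^(4)(0)/4! = -2.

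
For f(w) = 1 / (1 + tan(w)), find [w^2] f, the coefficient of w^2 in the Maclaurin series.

1

Use the geometric series for the reciprocal, then substitute.
f(0) = 1
f′(0) = -1
f′′(0) = 2
So c_2 = f′′(0)/2! = 1.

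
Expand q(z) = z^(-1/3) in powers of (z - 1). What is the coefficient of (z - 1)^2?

2/9

q(1) = 1
q′(1) = -1/3
q′′(1) = 4/9
So c_2 = q′′(1)/2! = 2/9.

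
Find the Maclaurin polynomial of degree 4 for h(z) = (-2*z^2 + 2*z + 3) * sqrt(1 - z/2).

Distribute the polynomial across the series and collect like powers.
[z^0] = 3;  [z^1] = 5/4;  [z^2] = -83/32;  [z^3] = 53/128;  [z^4] = 81/2048.

81*z^4/2048 + 53*z^3/128 - 83*z^2/32 + 5*z/4 + 3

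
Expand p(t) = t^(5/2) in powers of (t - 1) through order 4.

Differentiate repeatedly and evaluate at the center.
[(t - 1)^0] = 1;  [(t - 1)^1] = 5/2;  [(t - 1)^2] = 15/8;  [(t - 1)^3] = 5/16;  [(t - 1)^4] = -5/128.

-5*(t - 1)^4/128 + 5*(t - 1)^3/16 + 15*(t - 1)^2/8 + 5*(t - 1)/2 + 1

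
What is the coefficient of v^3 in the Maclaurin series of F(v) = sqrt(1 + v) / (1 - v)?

23/16

Take the Cauchy product of the two expansions.
[v^0] = 1;  [v^1] = 3/2;  [v^2] = 11/8;  [v^3] = 23/16.
So c_3 = F′′′(0)/3! = 23/16.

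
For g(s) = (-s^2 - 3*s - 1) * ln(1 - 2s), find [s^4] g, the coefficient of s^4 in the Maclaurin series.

14

Shift and add copies of the series according to the polynomial's terms.
g(0) = 0
g′(0) = 2
g′′(0) = 16
g′′′(0) = 64
g^(4)(0) = 336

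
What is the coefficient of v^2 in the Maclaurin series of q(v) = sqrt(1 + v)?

q(0) = 1
q′(0) = 1/2
q′′(0) = -1/4

-1/8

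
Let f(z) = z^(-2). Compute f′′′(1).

-24

From the series, [(z - 1)^3] f = -4; multiply by 3! = 6 to get -24.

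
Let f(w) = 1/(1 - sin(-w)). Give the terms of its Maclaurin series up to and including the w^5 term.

Let u equal the inner series; expand the outer function in u and truncate.

-61*w^5/120 + 2*w^4/3 - 5*w^3/6 + w^2 - w + 1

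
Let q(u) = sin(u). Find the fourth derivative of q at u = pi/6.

1/2

The coefficient of (u - pi/6)^4 in the expansion is 1/48, so q^(4)(pi/6) = 4! * (1/48) = 1/2.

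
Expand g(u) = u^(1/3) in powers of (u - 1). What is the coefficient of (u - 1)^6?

-154/6561

g(1) = 1
g′(1) = 1/3
g′′(1) = -2/9
g′′′(1) = 10/27
g^(4)(1) = -80/81
g^(5)(1) = 880/243
g^(6)(1) = -12320/729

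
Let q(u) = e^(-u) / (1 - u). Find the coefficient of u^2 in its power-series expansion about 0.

1/2

Multiply the two series term by term and collect like powers.
q(0) = 1
q′(0) = 0
q′′(0) = 1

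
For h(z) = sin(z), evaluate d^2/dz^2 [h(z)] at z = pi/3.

The coefficient of (z - pi/3)^2 in the expansion is -sqrt(3)/4, so h′′(pi/3) = 2! * (-sqrt(3)/4) = -sqrt(3)/2.

-sqrt(3)/2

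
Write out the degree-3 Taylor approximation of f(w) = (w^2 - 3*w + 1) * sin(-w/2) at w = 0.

-23*w^3/48 + 3*w^2/2 - w/2

Shift and add copies of the series according to the polynomial's terms.
[w^0] = 0;  [w^1] = -1/2;  [w^2] = 3/2;  [w^3] = -23/48.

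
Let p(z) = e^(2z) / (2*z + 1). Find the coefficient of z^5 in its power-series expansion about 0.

-176/15

Expand 1/(denominator) as a geometric series and multiply by the numerator's series.
[z^0] = 1;  [z^1] = 0;  [z^2] = 2;  [z^3] = -8/3;  [z^4] = 6;  [z^5] = -176/15.
So c_5 = p^(5)(0)/5! = -176/15.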